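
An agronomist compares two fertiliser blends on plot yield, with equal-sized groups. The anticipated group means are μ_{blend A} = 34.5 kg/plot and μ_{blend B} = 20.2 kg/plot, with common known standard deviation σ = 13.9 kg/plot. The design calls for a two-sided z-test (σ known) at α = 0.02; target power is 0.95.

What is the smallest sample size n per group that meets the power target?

Standardized effect: d = |μ_{blend A} − μ_{blend B}| / σ = |34.5 − 20.2| / 13.9 = 1.0288
For power 0.95 need Φ(δ − z_{0.01}) = 0.95, so δ = z_{0.01} + z_{0.05} = 2.326 + 1.645 = 3.971.
(For δ > 0 the lower-tail rejection region contributes negligibly to power, so the one-term inversion is standard.)
δ = d·√(n/2) ⇒ n = 2(δ/d)² = 2 × (3.971 / 1.0288)² = 29.80.
Rounding up, n = 30 per group.

n = 30 per group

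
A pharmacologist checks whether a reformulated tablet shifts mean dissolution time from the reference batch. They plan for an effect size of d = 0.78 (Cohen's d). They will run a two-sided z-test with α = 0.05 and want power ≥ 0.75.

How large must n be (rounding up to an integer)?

n = 12

For power 0.75 need Φ(δ − z_{0.025}) = 0.75, so δ = z_{0.025} + z_{0.25} = 1.960 + 0.674 = 2.634.
(The Φ(−δ − z_{α/2}) term is vanishingly small for δ > 0 and is dropped in the standard sample-size formula.)
δ = d·√n ⇒ n = (δ/d)² = (2.634 / 0.78)² = 11.41.
Rounding up, n = 12.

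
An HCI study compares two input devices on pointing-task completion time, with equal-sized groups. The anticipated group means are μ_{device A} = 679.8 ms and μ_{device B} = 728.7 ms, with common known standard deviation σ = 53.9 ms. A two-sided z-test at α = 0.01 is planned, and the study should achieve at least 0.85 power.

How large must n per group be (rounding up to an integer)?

Standardized effect: d = |μ_{device A} − μ_{device B}| / σ = |679.8 − 728.7| / 53.9 = 0.9072
Set Φ(δ − 2.576) = 0.85; then δ − 2.576 = Φ⁻¹(0.85) = 1.036, giving δ = 3.612.
(The Φ(−δ − z_{α/2}) term is vanishingly small for δ > 0 and is dropped in the standard sample-size formula.)
δ = d·√(n/2) ⇒ n = 2(δ/d)² = 2 × (3.612 / 0.9072)² = 31.71.
Round up to the next whole unit.

n = 32 per group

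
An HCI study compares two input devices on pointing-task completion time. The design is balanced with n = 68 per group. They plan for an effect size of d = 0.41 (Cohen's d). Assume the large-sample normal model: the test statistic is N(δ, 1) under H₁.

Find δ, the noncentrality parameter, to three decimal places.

δ = d·√(n/2) = 0.41 × √(68/2) = 2.3907

δ ≈ 2.391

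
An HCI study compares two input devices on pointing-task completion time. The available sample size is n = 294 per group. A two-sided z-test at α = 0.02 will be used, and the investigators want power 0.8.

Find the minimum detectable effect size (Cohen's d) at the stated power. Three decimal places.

d ≈ 0.261

Required noncentrality: δ = z_{0.01} + z_{0.20} = 2.326 + 0.842 = 3.168.
(Lower-tail contribution to power is negligible for δ > 0.)
δ = d·√(n/2) ⇒ d = δ/√(n/2) = 3.168/√(294/2) = 0.2613.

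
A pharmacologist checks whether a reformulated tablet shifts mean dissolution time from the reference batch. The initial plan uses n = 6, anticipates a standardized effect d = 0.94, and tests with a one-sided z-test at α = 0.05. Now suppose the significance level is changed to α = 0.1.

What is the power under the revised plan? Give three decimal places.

Power ≈ 0.846

δ = d·√n = 0.94 × √6 = 2.3025 (unchanged). New critical value: z_{0.1} = 1.282.
Revised power = P(Z > 1.282 − δ) = Φ(1.021) = 0.8464.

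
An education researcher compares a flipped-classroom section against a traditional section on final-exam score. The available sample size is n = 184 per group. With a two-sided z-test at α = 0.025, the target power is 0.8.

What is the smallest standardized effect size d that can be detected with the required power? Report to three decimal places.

Need Φ(δ − 2.241) = 0.8, so δ = 2.241 + 0.842 = 3.083.
(The second rejection-region term Φ(−δ − z_{α/2}) is negligible and dropped.)
δ = d·√(n/2) ⇒ d = δ/√(n/2) = 3.083/√(184/2) = 0.3214.

d ≈ 0.321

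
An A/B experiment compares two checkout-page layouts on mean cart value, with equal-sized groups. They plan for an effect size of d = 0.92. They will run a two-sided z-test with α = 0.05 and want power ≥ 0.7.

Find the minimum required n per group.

n = 15 per group

Set Φ(δ − 1.960) = 0.7; then δ − 1.960 = Φ⁻¹(0.7) = 0.524, giving δ = 2.484.
(The Φ(−δ − z_{α/2}) term is vanishingly small for δ > 0 and is dropped in the standard sample-size formula.)
δ = d·√(n/2) ⇒ n = 2(δ/d)² = 2 × (2.484 / 0.92)² = 14.58.
Rounding up, n = 15 per group.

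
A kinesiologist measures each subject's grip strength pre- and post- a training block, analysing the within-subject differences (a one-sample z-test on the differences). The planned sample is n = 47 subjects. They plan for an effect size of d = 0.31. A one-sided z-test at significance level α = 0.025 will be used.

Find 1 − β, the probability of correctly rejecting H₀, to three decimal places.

Noncentrality parameter: λ = d·√n = 0.31 × √47 = 2.1253
One-sided α = 0.025 → critical value z_{0.025} = 1.960.
Power = Φ(λ − 1.960) = Φ(0.165) = 0.5656.

Power ≈ 0.566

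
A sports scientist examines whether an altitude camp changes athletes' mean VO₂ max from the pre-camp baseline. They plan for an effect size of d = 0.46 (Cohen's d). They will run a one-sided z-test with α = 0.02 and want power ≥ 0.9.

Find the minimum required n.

For power 0.9 need Φ(δ − z_{0.02}) = 0.9, so δ = z_{0.02} + z_{0.10} = 2.054 + 1.282 = 3.335.
δ = d·√n ⇒ n = (δ/d)² = (3.335 / 0.46)² = 52.57.
Round up to the next whole unit.

n = 53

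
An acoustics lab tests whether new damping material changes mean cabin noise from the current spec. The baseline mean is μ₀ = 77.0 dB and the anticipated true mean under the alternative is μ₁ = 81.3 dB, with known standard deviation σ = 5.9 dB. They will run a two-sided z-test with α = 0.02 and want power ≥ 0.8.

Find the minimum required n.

n = 19

Standardized effect: d = |μ₁ − μ₀| / σ = |81.3 − 77.0| / 5.9 = 0.7288
For power 0.8 need Φ(δ − z_{0.01}) = 0.8, so δ = z_{0.01} + z_{0.20} = 2.326 + 0.842 = 3.168.
(The Φ(−δ − z_{α/2}) term is vanishingly small for δ > 0 and is dropped in the standard sample-size formula.)
δ = d·√n ⇒ n = (δ/d)² = (3.168 / 0.7288)² = 18.89.
Rounding up, n = 19.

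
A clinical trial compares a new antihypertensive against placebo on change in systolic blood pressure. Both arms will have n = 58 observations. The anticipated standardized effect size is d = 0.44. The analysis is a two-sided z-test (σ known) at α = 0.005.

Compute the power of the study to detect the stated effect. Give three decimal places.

Power ≈ 0.331

Noncentrality parameter: δ = d·√(n/2) = 0.44 × √(58/2) = 2.3695
Critical value for a two-sided test at α = 0.005: z_{α/2} = 2.807.
Power = Φ(δ − 2.807) + Φ(−δ − 2.807) = Φ(-0.438) + Φ(-5.177) = 0.3309 + 0.0000 = 0.3309.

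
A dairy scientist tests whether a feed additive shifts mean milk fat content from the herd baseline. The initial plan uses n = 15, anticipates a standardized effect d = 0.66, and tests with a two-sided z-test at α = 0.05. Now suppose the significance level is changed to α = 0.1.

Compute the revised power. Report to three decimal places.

Power ≈ 0.819

δ = d·√n = 0.66 × √15 = 2.5562 (unchanged). New critical value: z_{0.05} = 1.645.
Revised power = Φ(δ − 1.645) + Φ(−δ − 1.645) = Φ(0.911) + Φ(-4.201) = 0.8189 + 0.0000 = 0.8189.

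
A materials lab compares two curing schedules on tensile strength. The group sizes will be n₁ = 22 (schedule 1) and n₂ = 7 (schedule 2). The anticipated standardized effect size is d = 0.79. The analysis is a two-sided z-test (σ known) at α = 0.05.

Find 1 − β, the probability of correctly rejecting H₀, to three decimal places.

Noncentrality parameter: λ = d / √(1/n₁ + 1/n₂) = 0.79 / √(1/22 + 1/7) = 1.8205
Two-sided α = 0.05 → critical value z_{0.025} = 1.960.
Power = Φ(λ − 1.960) + Φ(−λ − 1.960) = Φ(-0.139) + Φ(-3.780) = 0.4445 + 0.0001 = 0.4446.

Power ≈ 0.445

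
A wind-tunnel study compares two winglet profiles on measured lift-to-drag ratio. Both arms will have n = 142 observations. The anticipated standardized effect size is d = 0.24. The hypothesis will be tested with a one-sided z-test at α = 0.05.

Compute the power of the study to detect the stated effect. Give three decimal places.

Noncentrality parameter: δ = d·√(n/2) = 0.24 × √(142/2) = 2.0223
One-sided α = 0.05 → critical value z_{0.05} = 1.645.
Power = Φ(δ − 1.645) = Φ(0.377) = 0.6471.

Power ≈ 0.647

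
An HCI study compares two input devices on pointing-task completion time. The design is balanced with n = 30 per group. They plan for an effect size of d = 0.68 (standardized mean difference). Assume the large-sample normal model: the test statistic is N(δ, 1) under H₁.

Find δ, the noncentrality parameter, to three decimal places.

δ ≈ 2.634

The noncentrality parameter scales effect size by the design's sample-size factor: δ = d·√(n/2) = 0.68 × √(30/2) = 2.6336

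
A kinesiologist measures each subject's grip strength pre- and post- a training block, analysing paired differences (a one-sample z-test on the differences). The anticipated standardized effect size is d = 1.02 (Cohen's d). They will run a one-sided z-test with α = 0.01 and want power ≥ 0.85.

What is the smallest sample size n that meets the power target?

Set Φ(δ − 2.326) = 0.85; then δ − 2.326 = Φ⁻¹(0.85) = 1.036, giving δ = 3.363.
δ = d·√n ⇒ n = (δ/d)² = (3.363 / 1.02)² = 10.87.
Round up to the next whole unit.

n = 11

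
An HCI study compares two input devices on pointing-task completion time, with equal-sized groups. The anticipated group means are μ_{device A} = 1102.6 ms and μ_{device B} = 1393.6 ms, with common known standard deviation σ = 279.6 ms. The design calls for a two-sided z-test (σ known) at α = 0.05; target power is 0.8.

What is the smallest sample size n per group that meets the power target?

n = 15 per group

Standardized effect: d = |μ_{device A} − μ_{device B}| / σ = |1102.6 − 1393.6| / 279.6 = 1.0408
Set Φ(δ − 1.960) = 0.8; then δ − 1.960 = Φ⁻¹(0.8) = 0.842, giving δ = 2.802.
(Ignoring the negligible lower-tail rejection probability gives the usual closed-form inversion.)
δ = d·√(n/2) ⇒ n = 2(δ/d)² = 2 × (2.802 / 1.0408)² = 14.49.
Rounding up, n = 15 per group.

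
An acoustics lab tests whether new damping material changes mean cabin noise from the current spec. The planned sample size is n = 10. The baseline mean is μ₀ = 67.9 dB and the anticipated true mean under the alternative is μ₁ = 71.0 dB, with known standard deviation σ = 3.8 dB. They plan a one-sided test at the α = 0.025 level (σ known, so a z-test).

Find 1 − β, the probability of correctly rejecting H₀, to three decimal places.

Standardized effect: d = |μ₁ − μ₀| / σ = |71.0 − 67.9| / 3.8 = 0.8158
Noncentrality parameter: δ = d·√n = 0.8158 × √10 = 2.5798
One-sided α = 0.025 → critical value z_{0.025} = 1.960.
Power = P(Z > 1.960 − δ) = Φ(0.620) = 0.7323.

Power ≈ 0.732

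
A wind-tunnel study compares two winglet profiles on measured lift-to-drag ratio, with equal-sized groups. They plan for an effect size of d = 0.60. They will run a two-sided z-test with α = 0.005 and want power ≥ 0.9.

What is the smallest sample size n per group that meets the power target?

n = 93 per group

For power 0.9 need Φ(δ − z_{0.0025}) = 0.9, so δ = z_{0.0025} + z_{0.10} = 2.807 + 1.282 = 4.089.
(The Φ(−δ − z_{α/2}) term is vanishingly small for δ > 0 and is dropped in the standard sample-size formula.)
δ = d·√(n/2) ⇒ n = 2(δ/d)² = 2 × (4.089 / 0.60)² = 92.87.
Round up to the next whole unit.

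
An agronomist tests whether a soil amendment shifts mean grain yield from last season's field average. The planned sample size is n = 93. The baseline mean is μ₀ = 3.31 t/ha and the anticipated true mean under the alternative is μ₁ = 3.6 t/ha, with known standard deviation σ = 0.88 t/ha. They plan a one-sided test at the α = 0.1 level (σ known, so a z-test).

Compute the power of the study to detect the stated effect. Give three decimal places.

Standardized effect: d = |μ₁ − μ₀| / σ = |3.6 − 3.31| / 0.88 = 0.3295
Noncentrality parameter: δ = d·√n = 0.3295 × √93 = 3.1780
One-sided α = 0.1 → critical value z_{0.1} = 1.282.
Power = Φ(δ − 1.282) = Φ(1.896) = 0.9711.

Power ≈ 0.971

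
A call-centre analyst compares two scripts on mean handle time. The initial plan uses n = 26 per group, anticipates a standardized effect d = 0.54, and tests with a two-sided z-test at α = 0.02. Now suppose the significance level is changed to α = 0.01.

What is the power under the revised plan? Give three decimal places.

δ = d·√(n/2) = 0.54 × √(26/2) = 1.9470 (unchanged). New critical value: z_{0.005} = 2.576.
Revised power = Φ(δ − 2.576) + Φ(−δ − 2.576) = Φ(-0.629) + Φ(-4.523) = 0.2647 + 0.0000 = 0.2647.

Power ≈ 0.265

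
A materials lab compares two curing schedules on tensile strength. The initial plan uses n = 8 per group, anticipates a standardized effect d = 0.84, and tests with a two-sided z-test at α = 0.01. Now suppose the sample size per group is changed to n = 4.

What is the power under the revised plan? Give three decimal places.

With n = 4 per group: δ = d·√(n/2) = 0.84 × √(4/2) = 1.1879. Critical value z_{0.005} = 2.576.
Revised power = Φ(δ − 2.576) + Φ(−δ − 2.576) = Φ(-1.388) + Φ(-3.764) = 0.0826 + 0.0001 = 0.0827.

Power ≈ 0.083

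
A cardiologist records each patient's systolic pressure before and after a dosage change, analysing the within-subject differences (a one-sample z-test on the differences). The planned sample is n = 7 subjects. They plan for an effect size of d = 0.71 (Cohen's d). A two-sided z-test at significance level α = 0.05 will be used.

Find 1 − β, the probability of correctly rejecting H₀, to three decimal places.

Power ≈ 0.468

Noncentrality parameter: λ = d·√n = 0.71 × √7 = 1.8785
Critical value for a two-sided test at α = 0.05: z_{α/2} = 1.960.
Power = Φ(λ − 1.960) + Φ(−λ − 1.960) = Φ(-0.081) + Φ(-3.838) = 0.4675 + 0.0001 = 0.4676.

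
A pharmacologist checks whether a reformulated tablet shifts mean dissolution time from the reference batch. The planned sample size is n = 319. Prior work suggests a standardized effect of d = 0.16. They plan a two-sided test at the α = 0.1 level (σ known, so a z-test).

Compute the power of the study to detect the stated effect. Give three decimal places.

Noncentrality parameter: δ = d·√n = 0.16 × √319 = 2.8577
Two-sided α = 0.1 → critical value z_{0.05} = 1.645.
Power = Φ(δ − 1.645) + Φ(−δ − 1.645) = Φ(1.213) + Φ(-4.503) = 0.8874 + 0.0000 = 0.8874.

Power ≈ 0.887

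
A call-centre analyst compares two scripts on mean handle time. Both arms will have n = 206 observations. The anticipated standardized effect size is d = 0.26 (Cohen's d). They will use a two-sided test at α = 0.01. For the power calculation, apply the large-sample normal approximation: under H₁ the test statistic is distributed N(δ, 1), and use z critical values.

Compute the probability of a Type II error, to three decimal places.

Noncentrality parameter: δ = d·√(n/2) = 0.26 × √(206/2) = 2.6387
Critical value for a two-sided test at α = 0.01: z_{α/2} = 2.576.
Power = Φ(δ − 2.576) + Φ(−δ − 2.576) = Φ(0.063) + Φ(-5.215) = 0.5251 + 0.0000 = 0.5251.
Type II error: β = 1 − power = 1 − 0.5251 = 0.4749.

β ≈ 0.475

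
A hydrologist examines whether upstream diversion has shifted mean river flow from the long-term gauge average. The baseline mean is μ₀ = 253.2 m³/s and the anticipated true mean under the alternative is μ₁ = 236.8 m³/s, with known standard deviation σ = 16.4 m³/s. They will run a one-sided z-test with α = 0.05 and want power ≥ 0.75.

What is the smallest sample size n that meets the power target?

n = 6

Standardized effect: d = |μ₁ − μ₀| / σ = |236.8 − 253.2| / 16.4 = 1.0000
For power 0.75 need Φ(δ − z_{0.05}) = 0.75, so δ = z_{0.05} + z_{0.25} = 1.645 + 0.674 = 2.319.
δ = d·√n ⇒ n = (δ/d)² = (2.319 / 1.0000)² = 5.38.
Round up to the next whole unit.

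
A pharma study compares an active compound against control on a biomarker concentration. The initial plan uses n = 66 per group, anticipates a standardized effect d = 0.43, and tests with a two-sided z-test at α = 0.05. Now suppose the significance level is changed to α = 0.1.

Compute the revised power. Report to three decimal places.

Power ≈ 0.795

δ = d·√(n/2) = 0.43 × √(66/2) = 2.4702 (unchanged). New critical value: z_{0.05} = 1.645.
Revised power = Φ(δ − 1.645) + Φ(−δ − 1.645) = Φ(0.825) + Φ(-4.115) = 0.7954 + 0.0000 = 0.7954.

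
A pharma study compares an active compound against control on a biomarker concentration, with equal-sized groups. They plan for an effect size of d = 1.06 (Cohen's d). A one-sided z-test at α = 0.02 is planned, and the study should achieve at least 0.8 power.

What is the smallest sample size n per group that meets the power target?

n = 15 per group

Set Φ(δ − 2.054) = 0.8; then δ − 2.054 = Φ⁻¹(0.8) = 0.842, giving δ = 2.895.
δ = d·√(n/2) ⇒ n = 2(δ/d)² = 2 × (2.895 / 1.06)² = 14.92.
Round up to the next whole unit.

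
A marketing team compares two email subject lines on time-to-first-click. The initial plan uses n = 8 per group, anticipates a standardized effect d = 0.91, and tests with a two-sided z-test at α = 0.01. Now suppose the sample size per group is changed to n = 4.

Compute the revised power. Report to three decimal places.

With n = 4 per group: δ = d·√(n/2) = 0.91 × √(4/2) = 1.2869. Critical value z_{0.005} = 2.576.
Revised power = Φ(δ − 2.576) + Φ(−δ − 2.576) = Φ(-1.289) + Φ(-3.863) = 0.0987 + 0.0001 = 0.0988.

Power ≈ 0.099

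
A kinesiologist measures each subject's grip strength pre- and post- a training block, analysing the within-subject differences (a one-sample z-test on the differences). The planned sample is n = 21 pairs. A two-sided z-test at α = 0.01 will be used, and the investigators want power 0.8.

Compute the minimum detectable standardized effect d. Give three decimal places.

Need Φ(δ − 2.576) = 0.8, so δ = 2.576 + 0.842 = 3.417.
(The second rejection-region term Φ(−δ − z_{α/2}) is negligible and dropped.)
δ = d·√n ⇒ d = δ/√n = 3.417/√21 = 0.7457.

d ≈ 0.746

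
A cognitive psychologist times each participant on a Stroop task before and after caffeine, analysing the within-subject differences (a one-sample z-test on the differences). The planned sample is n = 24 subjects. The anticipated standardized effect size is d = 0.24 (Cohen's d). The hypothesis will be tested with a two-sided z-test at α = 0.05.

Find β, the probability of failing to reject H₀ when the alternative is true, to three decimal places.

Noncentrality parameter: δ = d·√n = 0.24 × √24 = 1.1758
Critical value for a two-sided test at α = 0.05: z_{α/2} = 1.960.
Power = Φ(δ − 1.960) + Φ(−δ − 1.960) = Φ(-0.784) + Φ(-3.136) = 0.2165 + 0.0009 = 0.2173.
Type II error: β = 1 − power = 1 − 0.2173 = 0.7827.

β ≈ 0.783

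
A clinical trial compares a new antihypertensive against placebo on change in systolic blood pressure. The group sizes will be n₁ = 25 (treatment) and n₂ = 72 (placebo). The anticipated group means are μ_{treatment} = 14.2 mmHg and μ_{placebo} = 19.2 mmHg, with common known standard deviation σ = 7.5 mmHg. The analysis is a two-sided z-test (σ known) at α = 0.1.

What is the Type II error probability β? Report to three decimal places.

Standardized effect: d = |μ_{treatment} − μ_{placebo}| / σ = |14.2 − 19.2| / 7.5 = 0.6667
Noncentrality parameter: δ = d / √(1/n₁ + 1/n₂) = 0.6667 / √(1/25 + 1/72) = 2.8718
Two-sided α = 0.1 → critical value z_{0.05} = 1.645.
Power = Φ(δ − 1.645) + Φ(−δ − 1.645) = Φ(1.227) + Φ(-4.517) = 0.8901 + 0.0000 = 0.8901.
Type II error: β = 1 − power = 1 − 0.8901 = 0.1099.

β ≈ 0.110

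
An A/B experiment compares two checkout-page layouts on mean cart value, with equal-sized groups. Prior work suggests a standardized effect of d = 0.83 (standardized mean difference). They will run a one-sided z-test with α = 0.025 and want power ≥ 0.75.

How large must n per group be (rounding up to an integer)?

n = 21 per group

For power 0.75 need Φ(δ − z_{0.025}) = 0.75, so δ = z_{0.025} + z_{0.25} = 1.960 + 0.674 = 2.634.
δ = d·√(n/2) ⇒ n = 2(δ/d)² = 2 × (2.634 / 0.83)² = 20.15.
Rounding up, n = 21 per group.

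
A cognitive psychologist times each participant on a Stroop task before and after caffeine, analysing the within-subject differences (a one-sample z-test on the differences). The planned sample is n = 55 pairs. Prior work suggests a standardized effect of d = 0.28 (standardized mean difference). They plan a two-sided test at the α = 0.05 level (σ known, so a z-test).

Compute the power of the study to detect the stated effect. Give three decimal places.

Noncentrality parameter: δ = d·√n = 0.28 × √55 = 2.0765
Critical value for a two-sided test at α = 0.05: z_{α/2} = 1.960.
Power = Φ(δ − 1.960) + Φ(−δ − 1.960) = Φ(0.117) + Φ(-4.036) = 0.5464 + 0.0000 = 0.5464.

Power ≈ 0.546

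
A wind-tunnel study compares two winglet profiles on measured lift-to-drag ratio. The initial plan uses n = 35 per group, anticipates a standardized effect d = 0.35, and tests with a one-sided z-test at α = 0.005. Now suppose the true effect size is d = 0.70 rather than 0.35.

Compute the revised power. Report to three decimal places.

Power ≈ 0.638

With d = 0.70: δ = d·√(n/2) = 0.70 × √(35/2) = 2.9283. Critical value z_{0.005} = 2.576.
Revised power = Φ(δ − 2.576) = Φ(0.352) = 0.6378.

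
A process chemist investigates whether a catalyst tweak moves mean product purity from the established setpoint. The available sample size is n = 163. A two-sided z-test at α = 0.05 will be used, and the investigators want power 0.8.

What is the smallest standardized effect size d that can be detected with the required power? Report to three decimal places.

d ≈ 0.219

Required noncentrality: δ = z_{0.025} + z_{0.20} = 1.960 + 0.842 = 2.802.
(Lower-tail contribution to power is negligible for δ > 0.)
δ = d·√n ⇒ d = δ/√n = 2.802/√163 = 0.2194.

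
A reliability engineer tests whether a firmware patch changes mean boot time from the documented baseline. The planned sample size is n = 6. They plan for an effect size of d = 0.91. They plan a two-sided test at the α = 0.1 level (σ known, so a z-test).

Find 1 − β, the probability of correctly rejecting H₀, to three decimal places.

Noncentrality parameter: δ = d·√n = 0.91 × √6 = 2.2290
Critical value for a two-sided test at α = 0.1: z_{α/2} = 1.645.
Power = Φ(δ − 1.645) + Φ(−δ − 1.645) = Φ(0.584) + Φ(-3.874) = 0.7205 + 0.0001 = 0.7205.

Power ≈ 0.721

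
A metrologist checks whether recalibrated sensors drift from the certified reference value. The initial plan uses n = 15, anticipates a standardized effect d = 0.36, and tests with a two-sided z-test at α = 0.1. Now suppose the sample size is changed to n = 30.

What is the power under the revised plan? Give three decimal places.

Power ≈ 0.628

With n = 30: δ = d·√n = 0.36 × √30 = 1.9718. Critical value z_{0.05} = 1.645.
Revised power = Φ(δ − 1.645) + Φ(−δ − 1.645) = Φ(0.327) + Φ(-3.617) = 0.6281 + 0.0001 = 0.6283.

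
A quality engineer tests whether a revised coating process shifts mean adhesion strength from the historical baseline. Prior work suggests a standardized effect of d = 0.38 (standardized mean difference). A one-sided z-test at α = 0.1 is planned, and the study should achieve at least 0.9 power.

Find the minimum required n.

Set Φ(δ − 1.282) = 0.9; then δ − 1.282 = Φ⁻¹(0.9) = 1.282, giving δ = 2.563.
δ = d·√n ⇒ n = (δ/d)² = (2.563 / 0.38)² = 45.50.
Round up to the next whole unit.

n = 46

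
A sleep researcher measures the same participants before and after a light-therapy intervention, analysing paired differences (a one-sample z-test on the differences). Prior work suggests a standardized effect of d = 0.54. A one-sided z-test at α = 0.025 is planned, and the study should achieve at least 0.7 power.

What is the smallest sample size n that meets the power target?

n = 22

Set Φ(δ − 1.960) = 0.7; then δ − 1.960 = Φ⁻¹(0.7) = 0.524, giving δ = 2.484.
δ = d·√n ⇒ n = (δ/d)² = (2.484 / 0.54)² = 21.17.
Rounding up, n = 22.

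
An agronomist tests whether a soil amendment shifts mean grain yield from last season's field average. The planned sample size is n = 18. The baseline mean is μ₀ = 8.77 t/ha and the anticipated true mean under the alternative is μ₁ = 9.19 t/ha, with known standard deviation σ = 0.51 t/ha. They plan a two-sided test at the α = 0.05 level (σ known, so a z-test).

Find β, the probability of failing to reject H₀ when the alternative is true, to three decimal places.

β ≈ 0.063

Standardized effect: d = |μ₁ − μ₀| / σ = |9.19 − 8.77| / 0.51 = 0.8235
Noncentrality parameter: δ = d·√n = 0.8235 × √18 = 3.4939
Two-sided α = 0.05 → critical value z_{0.025} = 1.960.
Power = Φ(δ − 1.960) + Φ(−δ − 1.960) = Φ(1.534) + Φ(-5.454) = 0.9375 + 0.0000 = 0.9375.
Type II error: β = 1 − power = 1 − 0.9375 = 0.0625.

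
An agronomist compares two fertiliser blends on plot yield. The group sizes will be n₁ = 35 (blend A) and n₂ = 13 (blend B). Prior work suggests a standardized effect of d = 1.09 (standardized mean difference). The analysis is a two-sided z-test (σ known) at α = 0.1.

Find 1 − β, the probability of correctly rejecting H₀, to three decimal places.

Power ≈ 0.956

Noncentrality parameter: δ = d / √(1/n₁ + 1/n₂) = 1.09 / √(1/35 + 1/13) = 3.3559
Critical value for a two-sided test at α = 0.1: z_{α/2} = 1.645.
Power = Φ(δ − 1.645) + Φ(−δ − 1.645) = Φ(1.711) + Φ(-5.001) = 0.9565 + 0.0000 = 0.9565.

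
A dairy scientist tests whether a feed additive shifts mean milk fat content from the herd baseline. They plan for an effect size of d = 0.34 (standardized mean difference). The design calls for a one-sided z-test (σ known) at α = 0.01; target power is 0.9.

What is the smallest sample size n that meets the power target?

n = 113

For power 0.9 need Φ(δ − z_{0.01}) = 0.9, so δ = z_{0.01} + z_{0.10} = 2.326 + 1.282 = 3.608.
δ = d·√n ⇒ n = (δ/d)² = (3.608 / 0.34)² = 112.60.
Round up to the next whole unit.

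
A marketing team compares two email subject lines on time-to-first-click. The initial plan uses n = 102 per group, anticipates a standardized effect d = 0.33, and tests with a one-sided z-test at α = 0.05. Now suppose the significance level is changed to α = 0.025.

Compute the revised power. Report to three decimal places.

Power ≈ 0.654

δ = d·√(n/2) = 0.33 × √(102/2) = 2.3567 (unchanged). New critical value: z_{0.025} = 1.960.
Revised power = P(Z > 1.960 − δ) = Φ(0.397) = 0.6542.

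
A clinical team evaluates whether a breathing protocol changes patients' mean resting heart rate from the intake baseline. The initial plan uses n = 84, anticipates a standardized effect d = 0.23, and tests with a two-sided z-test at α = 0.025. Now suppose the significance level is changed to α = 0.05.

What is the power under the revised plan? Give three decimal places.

δ = d·√n = 0.23 × √84 = 2.1080 (unchanged). New critical value: z_{0.025} = 1.960.
Revised power = Φ(δ − 1.960) + Φ(−δ − 1.960) = Φ(0.148) + Φ(-4.068) = 0.5588 + 0.0000 = 0.5589.

Power ≈ 0.559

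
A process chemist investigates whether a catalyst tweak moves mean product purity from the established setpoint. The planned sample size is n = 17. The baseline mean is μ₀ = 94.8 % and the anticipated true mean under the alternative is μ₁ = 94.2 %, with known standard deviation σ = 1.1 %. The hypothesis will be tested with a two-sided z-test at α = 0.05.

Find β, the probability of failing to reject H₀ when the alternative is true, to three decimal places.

β ≈ 0.386

Standardized effect: d = |μ₁ − μ₀| / σ = |94.2 − 94.8| / 1.1 = 0.5455
Noncentrality parameter: δ = d·√n = 0.5455 × √17 = 2.2490
Two-sided α = 0.05 → critical value z_{0.025} = 1.960.
Power = Φ(δ − 1.960) + Φ(−δ − 1.960) = Φ(0.289) + Φ(-4.209) = 0.6137 + 0.0000 = 0.6137.
Type II error: β = 1 − power = 1 − 0.6137 = 0.3863.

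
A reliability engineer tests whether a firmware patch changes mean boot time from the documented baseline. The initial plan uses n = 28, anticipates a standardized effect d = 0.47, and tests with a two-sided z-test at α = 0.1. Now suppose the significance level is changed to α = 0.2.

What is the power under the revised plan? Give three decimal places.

Power ≈ 0.886

δ = d·√n = 0.47 × √28 = 2.4870 (unchanged). New critical value: z_{0.1} = 1.282.
Revised power = Φ(δ − 1.282) + Φ(−δ − 1.282) = Φ(1.205) + Φ(-3.769) = 0.8860 + 0.0001 = 0.8861.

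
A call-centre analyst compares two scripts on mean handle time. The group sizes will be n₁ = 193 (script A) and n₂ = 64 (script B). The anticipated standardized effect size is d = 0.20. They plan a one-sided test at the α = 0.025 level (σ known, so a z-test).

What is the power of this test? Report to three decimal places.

Power ≈ 0.283

Noncentrality parameter: δ = d / √(1/n₁ + 1/n₂) = 0.20 / √(1/193 + 1/64) = 1.3865
One-sided α = 0.025 → critical value z_{0.025} = 1.960.
Power = P(Z > 1.960 − δ) = Φ(-0.573) = 0.2832.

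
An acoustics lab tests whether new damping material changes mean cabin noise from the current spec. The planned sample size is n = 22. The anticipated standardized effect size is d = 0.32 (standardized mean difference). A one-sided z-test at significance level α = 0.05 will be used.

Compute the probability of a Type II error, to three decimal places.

β ≈ 0.557

Noncentrality parameter: δ = d·√n = 0.32 × √22 = 1.5009
One-sided α = 0.05 → critical value z_{0.05} = 1.645.
Power = P(Z > 1.645 − δ) = Φ(-0.144) = 0.4428.
Type II error: β = 1 − power = 1 − 0.4428 = 0.5572.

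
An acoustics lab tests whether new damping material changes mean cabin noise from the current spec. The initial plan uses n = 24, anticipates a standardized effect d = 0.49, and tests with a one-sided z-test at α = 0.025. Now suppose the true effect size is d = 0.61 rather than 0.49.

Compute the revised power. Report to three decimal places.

With d = 0.61: δ = d·√n = 0.61 × √24 = 2.9884. Critical value z_{0.025} = 1.960.
Revised power = P(Z > 1.960 − δ) = Φ(1.028) = 0.8481.

Power ≈ 0.848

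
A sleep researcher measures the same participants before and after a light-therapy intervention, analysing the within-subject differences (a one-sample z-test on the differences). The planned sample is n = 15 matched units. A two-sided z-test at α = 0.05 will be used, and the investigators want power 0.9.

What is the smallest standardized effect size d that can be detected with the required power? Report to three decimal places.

d ≈ 0.837

Required noncentrality: δ = z_{0.025} + z_{0.10} = 1.960 + 1.282 = 3.242.
(Lower-tail contribution to power is negligible for δ > 0.)
δ = d·√n ⇒ d = δ/√n = 3.242/√15 = 0.8370.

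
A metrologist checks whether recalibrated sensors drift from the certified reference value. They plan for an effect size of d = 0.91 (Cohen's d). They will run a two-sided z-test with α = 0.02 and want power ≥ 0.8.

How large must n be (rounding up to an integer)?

n = 13

Set Φ(δ − 2.326) = 0.8; then δ − 2.326 = Φ⁻¹(0.8) = 0.842, giving δ = 3.168.
(Ignoring the negligible lower-tail rejection probability gives the usual closed-form inversion.)
δ = d·√n ⇒ n = (δ/d)² = (3.168 / 0.91)² = 12.12.
Round up to the next whole unit.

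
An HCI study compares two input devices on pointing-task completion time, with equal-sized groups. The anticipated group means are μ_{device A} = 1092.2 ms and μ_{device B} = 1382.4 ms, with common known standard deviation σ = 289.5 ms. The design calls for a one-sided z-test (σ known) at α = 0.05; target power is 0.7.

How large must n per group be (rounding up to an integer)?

Standardized effect: d = |μ_{device A} − μ_{device B}| / σ = |1092.2 − 1382.4| / 289.5 = 1.0024
Set Φ(δ − 1.645) = 0.7; then δ − 1.645 = Φ⁻¹(0.7) = 0.524, giving δ = 2.169.
δ = d·√(n/2) ⇒ n = 2(δ/d)² = 2 × (2.169 / 1.0024)² = 9.37.
Round up to the next whole unit.

n = 10 per group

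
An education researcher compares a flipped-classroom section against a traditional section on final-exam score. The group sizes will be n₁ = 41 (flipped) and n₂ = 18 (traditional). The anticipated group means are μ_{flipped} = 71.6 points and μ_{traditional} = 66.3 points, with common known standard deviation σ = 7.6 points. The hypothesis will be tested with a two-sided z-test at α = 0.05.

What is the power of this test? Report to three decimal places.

Standardized effect: d = |μ_{flipped} − μ_{traditional}| / σ = |71.6 − 66.3| / 7.6 = 0.6974
Noncentrality parameter: δ = d / √(1/n₁ + 1/n₂) = 0.6974 / √(1/41 + 1/18) = 2.4664
Two-sided α = 0.05 → critical value z_{0.025} = 1.960.
Power = Φ(δ − 1.960) + Φ(−δ − 1.960) = Φ(0.506) + Φ(-4.426) = 0.6937 + 0.0000 = 0.6937.

Power ≈ 0.694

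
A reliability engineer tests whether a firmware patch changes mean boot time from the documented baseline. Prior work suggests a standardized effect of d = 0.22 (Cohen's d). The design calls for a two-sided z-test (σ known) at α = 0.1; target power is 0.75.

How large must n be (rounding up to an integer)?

n = 112

Set Φ(δ − 1.645) = 0.75; then δ − 1.645 = Φ⁻¹(0.75) = 0.674, giving δ = 2.319.
(Ignoring the negligible lower-tail rejection probability gives the usual closed-form inversion.)
δ = d·√n ⇒ n = (δ/d)² = (2.319 / 0.22)² = 111.14.
Rounding up, n = 112.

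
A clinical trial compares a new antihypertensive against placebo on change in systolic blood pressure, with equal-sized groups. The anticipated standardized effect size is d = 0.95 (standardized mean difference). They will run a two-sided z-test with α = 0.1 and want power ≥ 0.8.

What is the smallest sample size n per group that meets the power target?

n = 14 per group

For power 0.8 need Φ(δ − z_{0.05}) = 0.8, so δ = z_{0.05} + z_{0.20} = 1.645 + 0.842 = 2.486.
(Ignoring the negligible lower-tail rejection probability gives the usual closed-form inversion.)
δ = d·√(n/2) ⇒ n = 2(δ/d)² = 2 × (2.486 / 0.95)² = 13.70.
Rounding up, n = 14 per group.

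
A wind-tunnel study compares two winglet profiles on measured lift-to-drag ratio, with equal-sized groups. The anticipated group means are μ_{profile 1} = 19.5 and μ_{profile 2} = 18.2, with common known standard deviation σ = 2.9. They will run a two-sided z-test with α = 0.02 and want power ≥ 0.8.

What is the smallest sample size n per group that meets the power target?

Standardized effect: d = |μ_{profile 1} − μ_{profile 2}| / σ = |19.5 − 18.2| / 2.9 = 0.4483
Set Φ(δ − 2.326) = 0.8; then δ − 2.326 = Φ⁻¹(0.8) = 0.842, giving δ = 3.168.
(Ignoring the negligible lower-tail rejection probability gives the usual closed-form inversion.)
δ = d·√(n/2) ⇒ n = 2(δ/d)² = 2 × (3.168 / 0.4483)² = 99.89.
Round up to the next whole unit.

n = 100 per group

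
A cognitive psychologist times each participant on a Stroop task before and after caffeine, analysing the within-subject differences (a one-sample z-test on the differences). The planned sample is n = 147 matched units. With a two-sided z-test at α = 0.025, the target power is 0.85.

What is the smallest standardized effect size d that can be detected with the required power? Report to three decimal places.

Required noncentrality: δ = z_{0.0125} + z_{0.15} = 2.241 + 1.036 = 3.278.
(The second rejection-region term Φ(−δ − z_{α/2}) is negligible and dropped.)
δ = d·√n ⇒ d = δ/√n = 3.278/√147 = 0.2704.

d ≈ 0.270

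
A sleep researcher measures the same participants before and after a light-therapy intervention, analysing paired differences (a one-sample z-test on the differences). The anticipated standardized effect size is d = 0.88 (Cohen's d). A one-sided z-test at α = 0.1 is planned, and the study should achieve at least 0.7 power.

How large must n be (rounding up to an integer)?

For power 0.7 need Φ(δ − z_{0.1}) = 0.7, so δ = z_{0.1} + z_{0.30} = 1.282 + 0.524 = 1.806.
δ = d·√n ⇒ n = (δ/d)² = (1.806 / 0.88)² = 4.21.
Round up to the next whole unit.

n = 5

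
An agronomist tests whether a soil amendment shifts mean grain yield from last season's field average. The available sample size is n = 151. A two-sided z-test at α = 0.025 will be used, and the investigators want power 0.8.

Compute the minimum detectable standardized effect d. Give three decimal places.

d ≈ 0.251

Required noncentrality: δ = z_{0.0125} + z_{0.20} = 2.241 + 0.842 = 3.083.
(The second rejection-region term Φ(−δ − z_{α/2}) is negligible and dropped.)
δ = d·√n ⇒ d = δ/√n = 3.083/√151 = 0.2509.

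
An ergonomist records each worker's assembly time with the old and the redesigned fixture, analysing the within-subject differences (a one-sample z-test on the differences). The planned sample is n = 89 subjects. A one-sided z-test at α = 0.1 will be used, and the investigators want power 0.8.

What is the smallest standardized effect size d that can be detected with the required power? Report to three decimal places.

d ≈ 0.225

Required noncentrality: δ = z_{0.1} + z_{0.20} = 1.282 + 0.842 = 2.123.
δ = d·√n ⇒ d = δ/√n = 2.123/√89 = 0.2251.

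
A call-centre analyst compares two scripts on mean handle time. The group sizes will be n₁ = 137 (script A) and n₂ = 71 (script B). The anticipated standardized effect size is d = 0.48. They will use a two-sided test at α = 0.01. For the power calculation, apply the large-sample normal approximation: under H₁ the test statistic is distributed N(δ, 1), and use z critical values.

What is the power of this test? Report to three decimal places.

Power ≈ 0.760

Noncentrality parameter: δ = d / √(1/n₁ + 1/n₂) = 0.48 / √(1/137 + 1/71) = 3.2825
Critical value for a two-sided test at α = 0.01: z_{α/2} = 2.576.
Power = Φ(δ − 2.576) + Φ(−δ − 2.576) = Φ(0.707) + Φ(-5.858) = 0.7601 + 0.0000 = 0.7601.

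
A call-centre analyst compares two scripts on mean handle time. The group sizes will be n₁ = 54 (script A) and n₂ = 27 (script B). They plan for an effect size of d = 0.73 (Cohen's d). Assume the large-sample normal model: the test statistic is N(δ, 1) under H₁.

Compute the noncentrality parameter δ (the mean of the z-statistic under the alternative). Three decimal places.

The noncentrality parameter scales effect size by the design's sample-size factor: δ = d / √(1/n₁ + 1/n₂) = 0.73 / √(1/54 + 1/27) = 3.0971

δ ≈ 3.097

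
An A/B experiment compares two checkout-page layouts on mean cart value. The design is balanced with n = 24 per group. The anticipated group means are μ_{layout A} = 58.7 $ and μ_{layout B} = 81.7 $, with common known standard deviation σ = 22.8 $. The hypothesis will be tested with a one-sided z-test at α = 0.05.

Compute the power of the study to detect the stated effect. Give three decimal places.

Power ≈ 0.968

Standardized effect: d = |μ_{layout A} − μ_{layout B}| / σ = |58.7 − 81.7| / 22.8 = 1.0088
Noncentrality parameter: δ = d·√(n/2) = 1.0088 × √(24/2) = 3.4945
Critical value for a one-sided test at α = 0.05: z_α = 1.645.
Power = Φ(δ − 1.645) = Φ(1.850) = 0.9678.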